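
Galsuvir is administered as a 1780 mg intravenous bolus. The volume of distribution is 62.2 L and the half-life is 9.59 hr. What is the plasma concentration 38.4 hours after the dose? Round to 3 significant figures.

1.78 mg/L

C₀ = dose / V = 1780 / 62.2 = 28.62 mg/L
k = ln 2 / 9.59 = 0.07228 hr⁻¹
C(t) = C₀ e^(−kt) = 28.62 × e^(−0.07228 × 38.4) = 28.62 × e^(−2.775) = 28.62 × 0.06232 ≈ 1.78 mg/L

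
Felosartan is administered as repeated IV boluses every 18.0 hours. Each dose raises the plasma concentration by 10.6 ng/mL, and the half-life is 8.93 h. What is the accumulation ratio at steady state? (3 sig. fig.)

k = ln 2 / 8.93 = 0.07762 h⁻¹
Fraction remaining after one interval: e^(−kτ) = e^(−0.07762 × 18.0) = 0.2473
R = 1 / (1 − 0.2473) = 1 / 0.7527 ≈ 1.33

1.33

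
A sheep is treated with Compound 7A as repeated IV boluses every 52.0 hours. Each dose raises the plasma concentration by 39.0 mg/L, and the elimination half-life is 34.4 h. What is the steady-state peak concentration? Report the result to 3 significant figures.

k = ln 2 / 34.4 = 0.02015 h⁻¹
Fraction remaining after one interval: e^(−kτ) = e^(−0.02015 × 52.0) = 0.3507
R = 1 / (1 − 0.3507) = 1.540
Css,max = 39.0 × 1.540 ≈ 60.1 mg/L

60.1 mg/L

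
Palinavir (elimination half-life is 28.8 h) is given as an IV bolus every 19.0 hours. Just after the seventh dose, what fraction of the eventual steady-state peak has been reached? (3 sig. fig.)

0.959

k = ln 2 / 28.8 = 0.02407 h⁻¹
f_n = 1 − e^(−nkτ) = 1 − e^(−7 × 0.02407 × 19.0) = 1 − e^(−3.201) = 1 − 0.04072 ≈ 0.959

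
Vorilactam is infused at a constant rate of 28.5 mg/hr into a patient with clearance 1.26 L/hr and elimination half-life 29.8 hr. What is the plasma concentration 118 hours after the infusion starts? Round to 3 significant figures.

21.2 µg/mL

Css = rate / CL = 28.5 / 1.26 = 22.62 µg/mL
k = ln 2 / 29.8 = 0.02326 hr⁻¹
C(t) = Css (1 − e^(−kt)) = 22.62 × (1 − e^(−2.745)) = 22.62 × 0.9357 ≈ 21.2 µg/mL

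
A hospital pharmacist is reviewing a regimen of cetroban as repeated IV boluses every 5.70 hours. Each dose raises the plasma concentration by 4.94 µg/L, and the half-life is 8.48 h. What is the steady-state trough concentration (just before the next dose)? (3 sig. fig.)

8.32 µg/L

k = ln 2 / 8.48 = 0.08174 h⁻¹
Fraction remaining after one interval: e^(−kτ) = e^(−0.08174 × 5.70) = 0.6276
R = 1 / (1 − 0.6276) = 2.685
Css,max = 4.94 × 2.685 = 13.26 µg/L
Css,min = Css,max × e^(−kτ) = 13.26 × 0.6276 ≈ 8.32 µg/L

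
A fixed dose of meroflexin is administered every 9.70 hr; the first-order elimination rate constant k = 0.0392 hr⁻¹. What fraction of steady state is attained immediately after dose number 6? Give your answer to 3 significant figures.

0.898

f_n = 1 − e^(−nkτ) = 1 − e^(−6 × 0.03920 × 9.70) = 1 − e^(−2.281) = 1 − 0.1021 ≈ 0.898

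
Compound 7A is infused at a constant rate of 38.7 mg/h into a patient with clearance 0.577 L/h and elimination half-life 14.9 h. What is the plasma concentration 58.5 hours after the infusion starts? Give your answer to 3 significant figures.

62.7 µg/mL

Css = rate / CL = 38.7 / 0.577 = 67.07 µg/mL
k = ln 2 / 14.9 = 0.04652 h⁻¹
C(t) = Css (1 − e^(−kt)) = 67.07 × (1 − e^(−2.721)) = 67.07 × 0.9342 ≈ 62.7 µg/mL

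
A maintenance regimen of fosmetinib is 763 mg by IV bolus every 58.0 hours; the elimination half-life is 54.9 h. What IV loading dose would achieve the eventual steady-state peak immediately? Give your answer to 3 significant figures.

1470 mg

k = ln 2 / 54.9 = 0.01263 h⁻¹
Accumulation ratio R = 1 / (1 − e^(−kτ)) = 1 / (1 − e^(−0.01263×58.0)) = 1 / (1 − 0.4808) = 1.926
Loading dose = maintenance dose × R = 763 × 1.926 ≈ 1470 mg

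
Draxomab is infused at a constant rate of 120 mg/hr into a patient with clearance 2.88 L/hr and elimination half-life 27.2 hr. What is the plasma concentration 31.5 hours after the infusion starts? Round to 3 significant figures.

Css = rate / CL = 120 / 2.88 = 41.67 mg/L
k = ln 2 / 27.2 = 0.02548 hr⁻¹
C(t) = Css (1 − e^(−kt)) = 41.67 × (1 − e^(−0.8027)) = 41.67 × 0.5519 ≈ 23.0 mg/L

23.0 mg/L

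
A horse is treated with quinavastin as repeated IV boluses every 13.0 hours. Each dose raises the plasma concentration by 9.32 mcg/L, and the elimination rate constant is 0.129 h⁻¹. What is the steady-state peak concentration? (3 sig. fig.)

11.5 mcg/L

Fraction remaining after one interval: e^(−kτ) = e^(−0.1290 × 13.0) = 0.1869
R = 1 / (1 − 0.1869) = 1.230
Css,max = 9.32 × 1.230 ≈ 11.5 mcg/L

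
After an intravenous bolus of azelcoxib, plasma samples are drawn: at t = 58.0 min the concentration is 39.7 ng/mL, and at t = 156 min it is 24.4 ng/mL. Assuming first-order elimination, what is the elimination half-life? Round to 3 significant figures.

140 minutes

k = ln(C₁/C₂) / (t₂ − t₁) = ln(39.7/24.4) / (156 − 58.0)
  = 0.4868 / 98.00 = 0.004967 min⁻¹
t½ = ln 2 / k = ln 2 / 0.004967 ≈ 140 minutes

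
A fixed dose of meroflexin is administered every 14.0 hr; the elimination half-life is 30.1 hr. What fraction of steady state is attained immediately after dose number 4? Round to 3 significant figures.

0.725

k = ln 2 / 30.1 = 0.02303 hr⁻¹
f_n = 1 − e^(−nkτ) = 1 − e^(−4 × 0.02303 × 14.0) = 1 − e^(−1.290) = 1 − 0.2754 ≈ 0.725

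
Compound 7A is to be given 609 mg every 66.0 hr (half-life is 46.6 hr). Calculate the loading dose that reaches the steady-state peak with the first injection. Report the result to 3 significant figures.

k = ln 2 / 46.6 = 0.01487 hr⁻¹
Accumulation ratio R = 1 / (1 − e^(−kτ)) = 1 / (1 − e^(−0.01487×66.0)) = 1 / (1 − 0.3747) = 1.599
Loading dose = maintenance dose × R = 609 × 1.599 ≈ 974 mg

974 mg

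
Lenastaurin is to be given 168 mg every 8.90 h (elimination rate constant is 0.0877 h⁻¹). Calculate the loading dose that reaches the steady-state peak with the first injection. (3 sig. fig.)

310 mg

Accumulation ratio R = 1 / (1 − e^(−kτ)) = 1 / (1 − e^(−0.08770×8.90)) = 1 / (1 − 0.4582) = 1.846
Loading dose = maintenance dose × R = 168 × 1.846 ≈ 310 mg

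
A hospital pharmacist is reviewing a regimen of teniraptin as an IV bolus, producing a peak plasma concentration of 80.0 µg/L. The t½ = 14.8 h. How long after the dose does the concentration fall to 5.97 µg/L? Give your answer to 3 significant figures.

k = ln 2 / 14.8 = 0.04683 h⁻¹
C(t) = C₀ e^(−kt)  ⇒  t = ln(C₀/C) / k
t = ln(80.0/5.97) / 0.04683 = 2.595 / 0.04683 ≈ 55.4 hours

55.4 hours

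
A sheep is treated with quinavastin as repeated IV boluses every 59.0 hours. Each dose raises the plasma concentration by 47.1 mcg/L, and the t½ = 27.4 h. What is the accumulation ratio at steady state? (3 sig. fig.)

1.29

k = ln 2 / 27.4 = 0.02530 h⁻¹
Fraction remaining after one interval: e^(−kτ) = e^(−0.02530 × 59.0) = 0.2248
R = 1 / (1 − 0.2248) = 1 / 0.7752 ≈ 1.29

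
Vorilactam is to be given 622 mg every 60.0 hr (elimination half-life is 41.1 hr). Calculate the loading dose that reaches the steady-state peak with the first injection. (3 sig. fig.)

k = ln 2 / 41.1 = 0.01686 hr⁻¹
Accumulation ratio R = 1 / (1 − e^(−kτ)) = 1 / (1 − e^(−0.01686×60.0)) = 1 / (1 − 0.3635) = 1.571
Loading dose = maintenance dose × R = 622 × 1.571 ≈ 977 mg

977 mg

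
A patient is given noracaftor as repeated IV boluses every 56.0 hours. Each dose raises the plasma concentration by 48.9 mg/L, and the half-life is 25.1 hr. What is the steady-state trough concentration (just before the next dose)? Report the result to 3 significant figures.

k = ln 2 / 25.1 = 0.02762 hr⁻¹
Fraction remaining after one interval: e^(−kτ) = e^(−0.02762 × 56.0) = 0.2130
R = 1 / (1 − 0.2130) = 1.271
Css,max = 48.9 × 1.271 = 62.13 mg/L
Css,min = Css,max × e^(−kτ) = 62.13 × 0.2130 ≈ 13.2 mg/L

13.2 mg/L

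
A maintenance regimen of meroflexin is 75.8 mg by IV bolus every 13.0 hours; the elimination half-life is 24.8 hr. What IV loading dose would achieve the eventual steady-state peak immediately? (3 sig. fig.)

249 mg

k = ln 2 / 24.8 = 0.02795 hr⁻¹
Accumulation ratio R = 1 / (1 − e^(−kτ)) = 1 / (1 − e^(−0.02795×13.0)) = 1 / (1 − 0.6953) = 3.282
Loading dose = maintenance dose × R = 75.8 × 3.282 ≈ 249 mg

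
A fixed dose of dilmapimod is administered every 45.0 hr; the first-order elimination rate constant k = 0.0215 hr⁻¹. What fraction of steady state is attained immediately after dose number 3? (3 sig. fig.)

0.945

f_n = 1 − e^(−nkτ) = 1 − e^(−3 × 0.02150 × 45.0) = 1 − e^(−2.902) = 1 − 0.05489 ≈ 0.945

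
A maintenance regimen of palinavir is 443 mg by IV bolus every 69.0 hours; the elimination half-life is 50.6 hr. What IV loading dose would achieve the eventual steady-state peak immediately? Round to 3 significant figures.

k = ln 2 / 50.6 = 0.01370 hr⁻¹
Accumulation ratio R = 1 / (1 − e^(−kτ)) = 1 / (1 − e^(−0.01370×69.0)) = 1 / (1 − 0.3886) = 1.636
Loading dose = maintenance dose × R = 443 × 1.636 ≈ 725 mg

725 mg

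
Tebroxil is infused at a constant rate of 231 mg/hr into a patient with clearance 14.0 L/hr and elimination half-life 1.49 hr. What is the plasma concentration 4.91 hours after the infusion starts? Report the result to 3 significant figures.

Css = rate / CL = 231 / 14.0 = 16.50 mg/L
k = ln 2 / 1.49 = 0.4652 hr⁻¹
C(t) = Css (1 − e^(−kt)) = 16.50 × (1 − e^(−2.284)) = 16.50 × 0.8981 ≈ 14.8 mg/L

14.8 mg/L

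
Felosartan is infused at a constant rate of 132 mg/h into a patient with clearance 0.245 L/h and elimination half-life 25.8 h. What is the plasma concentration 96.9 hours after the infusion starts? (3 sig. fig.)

Css = rate / CL = 132 / 0.245 = 538.8 µg/mL
k = ln 2 / 25.8 = 0.02687 h⁻¹
C(t) = Css (1 − e^(−kt)) = 538.8 × (1 − e^(−2.603)) = 538.8 × 0.9260 ≈ 499 µg/mL

499 µg/mL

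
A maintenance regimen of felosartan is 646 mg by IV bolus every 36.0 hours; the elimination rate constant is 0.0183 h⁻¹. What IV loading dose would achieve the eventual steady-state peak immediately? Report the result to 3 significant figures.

Accumulation ratio R = 1 / (1 − e^(−kτ)) = 1 / (1 − e^(−0.01830×36.0)) = 1 / (1 − 0.5175) = 2.072
Loading dose = maintenance dose × R = 646 × 2.072 ≈ 1340 mg

1340 mg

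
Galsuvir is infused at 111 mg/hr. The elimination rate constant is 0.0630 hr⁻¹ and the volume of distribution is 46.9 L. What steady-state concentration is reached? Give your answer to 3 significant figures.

CL = k · V = 0.0630 × 46.9 = 2.955 L/hr
Css = rate / CL = 111 / 2.955 ≈ 37.6 mg/L

37.6 mg/L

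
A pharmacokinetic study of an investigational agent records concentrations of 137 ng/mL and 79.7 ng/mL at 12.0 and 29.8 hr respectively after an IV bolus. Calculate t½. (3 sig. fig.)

k = ln(C₁/C₂) / (t₂ − t₁) = ln(137/79.7) / (29.8 − 12.0)
  = 0.5417 / 17.80 = 0.03043 hr⁻¹
t½ = ln 2 / k = ln 2 / 0.03043 ≈ 22.8 hours

22.8 hours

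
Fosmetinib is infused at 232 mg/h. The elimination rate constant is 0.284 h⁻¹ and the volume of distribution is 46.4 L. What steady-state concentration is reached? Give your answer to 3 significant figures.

CL = k · V = 0.284 × 46.4 = 13.18 L/h
Css = rate / CL = 232 / 13.18 ≈ 17.6 mg/L

17.6 mg/L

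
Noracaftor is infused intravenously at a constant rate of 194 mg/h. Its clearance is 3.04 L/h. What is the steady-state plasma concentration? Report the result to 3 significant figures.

63.8 mg/L

Css = infusion rate / CL = 194 / 3.04 ≈ 63.8 mg/L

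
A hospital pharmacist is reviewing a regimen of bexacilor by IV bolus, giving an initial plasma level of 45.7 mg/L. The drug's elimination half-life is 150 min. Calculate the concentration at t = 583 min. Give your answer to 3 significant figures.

3.09 mg/L

k = ln 2 / 150 = 0.004621 min⁻¹
583 min is 3.887 half-lives, so C = 45.7 × (1/2)^3.887 = 45.7 × 0.06761 ≈ 3.09 mg/L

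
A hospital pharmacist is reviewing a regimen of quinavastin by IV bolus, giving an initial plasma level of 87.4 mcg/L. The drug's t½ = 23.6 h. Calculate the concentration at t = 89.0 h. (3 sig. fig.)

k = ln 2 / 23.6 = 0.02937 h⁻¹
C(t) = C₀ e^(−kt) = 87.4 × e^(−0.02937 × 89.0) = 87.4 × e^(−2.614) = 87.4 × 0.07324 ≈ 6.40 mcg/L

6.40 mcg/L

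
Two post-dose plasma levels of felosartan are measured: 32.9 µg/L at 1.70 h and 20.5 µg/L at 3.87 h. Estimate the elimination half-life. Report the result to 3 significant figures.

3.18 hours

k = ln(C₁/C₂) / (t₂ − t₁) = ln(32.9/20.5) / (3.87 − 1.70)
  = 0.4730 / 2.170 = 0.2180 h⁻¹
t½ = ln 2 / k = ln 2 / 0.2180 ≈ 3.18 hours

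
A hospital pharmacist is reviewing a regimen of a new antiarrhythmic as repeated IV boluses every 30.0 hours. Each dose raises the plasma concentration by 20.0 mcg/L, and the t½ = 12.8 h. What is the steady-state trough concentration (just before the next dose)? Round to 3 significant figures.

k = ln 2 / 12.8 = 0.05415 h⁻¹
Fraction remaining after one interval: e^(−kτ) = e^(−0.05415 × 30.0) = 0.1970
R = 1 / (1 − 0.1970) = 1.245
Css,max = 20.0 × 1.245 = 24.91 mcg/L
Css,min = Css,max × e^(−kτ) = 24.91 × 0.1970 ≈ 4.91 mcg/L

4.91 mcg/L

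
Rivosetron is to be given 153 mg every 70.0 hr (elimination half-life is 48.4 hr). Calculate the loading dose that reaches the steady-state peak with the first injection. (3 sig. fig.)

242 mg

k = ln 2 / 48.4 = 0.01432 hr⁻¹
Accumulation ratio R = 1 / (1 − e^(−kτ)) = 1 / (1 − e^(−0.01432×70.0)) = 1 / (1 − 0.3670) = 1.580
Loading dose = maintenance dose × R = 153 × 1.580 ≈ 242 mg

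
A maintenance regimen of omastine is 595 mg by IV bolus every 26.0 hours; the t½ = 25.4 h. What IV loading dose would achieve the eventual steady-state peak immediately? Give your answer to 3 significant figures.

k = ln 2 / 25.4 = 0.02729 h⁻¹
Accumulation ratio R = 1 / (1 − e^(−kτ)) = 1 / (1 − e^(−0.02729×26.0)) = 1 / (1 − 0.4919) = 1.968
Loading dose = maintenance dose × R = 595 × 1.968 ≈ 1170 mg

1170 mg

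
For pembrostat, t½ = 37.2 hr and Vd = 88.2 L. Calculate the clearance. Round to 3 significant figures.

k = ln 2 / t½ = ln 2 / 37.2 = 0.01863 hr⁻¹
CL = k · V = 0.01863 × 88.2 ≈ 1.64 L/hr

1.64 L/hr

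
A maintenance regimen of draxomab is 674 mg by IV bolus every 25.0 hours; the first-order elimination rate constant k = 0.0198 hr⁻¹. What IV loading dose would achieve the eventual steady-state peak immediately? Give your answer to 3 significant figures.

1730 mg

Accumulation ratio R = 1 / (1 − e^(−kτ)) = 1 / (1 − e^(−0.01980×25.0)) = 1 / (1 − 0.6096) = 2.561
Loading dose = maintenance dose × R = 674 × 2.561 ≈ 1730 mg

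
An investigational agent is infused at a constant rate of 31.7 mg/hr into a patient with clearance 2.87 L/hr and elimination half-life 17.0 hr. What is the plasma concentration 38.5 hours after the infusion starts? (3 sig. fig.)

8.75 µg/mL

Css = rate / CL = 31.7 / 2.87 = 11.05 µg/mL
k = ln 2 / 17.0 = 0.04077 hr⁻¹
C(t) = Css (1 − e^(−kt)) = 11.05 × (1 − e^(−1.570)) = 11.05 × 0.7919 ≈ 8.75 µg/mL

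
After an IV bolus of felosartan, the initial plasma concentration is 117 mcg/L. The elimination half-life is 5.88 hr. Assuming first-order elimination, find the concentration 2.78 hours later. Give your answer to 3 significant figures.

84.3 mcg/L

k = ln 2 / 5.88 = 0.1179 hr⁻¹
2.78 hr is 0.4728 half-lives, so C = 117 × (1/2)^0.4728 = 117 × 0.7206 ≈ 84.3 mcg/L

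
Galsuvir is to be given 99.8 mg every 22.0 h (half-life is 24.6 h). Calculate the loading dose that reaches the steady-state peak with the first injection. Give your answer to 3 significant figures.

k = ln 2 / 24.6 = 0.02818 h⁻¹
Accumulation ratio R = 1 / (1 − e^(−kτ)) = 1 / (1 − e^(−0.02818×22.0)) = 1 / (1 − 0.5380) = 2.165
Loading dose = maintenance dose × R = 99.8 × 2.165 ≈ 216 mg

216 mg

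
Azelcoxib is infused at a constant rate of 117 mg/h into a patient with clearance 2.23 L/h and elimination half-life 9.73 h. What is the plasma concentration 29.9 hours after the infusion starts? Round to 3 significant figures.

Css = rate / CL = 117 / 2.23 = 52.47 mg/L
k = ln 2 / 9.73 = 0.07124 h⁻¹
C(t) = Css (1 − e^(−kt)) = 52.47 × (1 − e^(−2.130)) = 52.47 × 0.8812 ≈ 46.2 mg/L

46.2 mg/L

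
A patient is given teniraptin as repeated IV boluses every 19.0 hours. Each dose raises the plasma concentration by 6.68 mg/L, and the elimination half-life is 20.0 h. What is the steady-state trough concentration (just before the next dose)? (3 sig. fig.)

7.17 mg/L

k = ln 2 / 20.0 = 0.03466 h⁻¹
Fraction remaining after one interval: e^(−kτ) = e^(−0.03466 × 19.0) = 0.5176
R = 1 / (1 − 0.5176) = 2.073
Css,max = 6.68 × 2.073 = 13.85 mg/L
Css,min = Css,max × e^(−kτ) = 13.85 × 0.5176 ≈ 7.17 mg/L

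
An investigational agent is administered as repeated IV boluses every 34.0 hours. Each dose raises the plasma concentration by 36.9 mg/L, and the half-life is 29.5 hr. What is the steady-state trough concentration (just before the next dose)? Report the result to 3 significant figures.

k = ln 2 / 29.5 = 0.02350 hr⁻¹
Fraction remaining after one interval: e^(−kτ) = e^(−0.02350 × 34.0) = 0.4498
R = 1 / (1 − 0.4498) = 1.818
Css,max = 36.9 × 1.818 = 67.07 mg/L
Css,min = Css,max × e^(−kτ) = 67.07 × 0.4498 ≈ 30.2 mg/L

30.2 mg/L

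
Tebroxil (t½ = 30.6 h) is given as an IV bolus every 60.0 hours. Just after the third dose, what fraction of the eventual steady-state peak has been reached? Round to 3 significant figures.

0.983

k = ln 2 / 30.6 = 0.02265 h⁻¹
f_n = 1 − e^(−nkτ) = 1 − e^(−3 × 0.02265 × 60.0) = 1 − e^(−4.077) = 1 − 0.01695 ≈ 0.983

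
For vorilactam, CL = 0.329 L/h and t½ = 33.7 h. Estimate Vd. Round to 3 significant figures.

16.0 L

k = ln 2 / t½ = ln 2 / 33.7 = 0.02057 h⁻¹
V = CL / k = 0.329 / 0.02057 ≈ 16.0 L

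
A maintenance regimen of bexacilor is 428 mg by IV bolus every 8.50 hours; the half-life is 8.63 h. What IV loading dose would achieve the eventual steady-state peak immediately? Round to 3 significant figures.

865 mg

k = ln 2 / 8.63 = 0.08032 h⁻¹
Accumulation ratio R = 1 / (1 − e^(−kτ)) = 1 / (1 − e^(−0.08032×8.50)) = 1 / (1 − 0.5052) = 2.021
Loading dose = maintenance dose × R = 428 × 2.021 ≈ 865 mg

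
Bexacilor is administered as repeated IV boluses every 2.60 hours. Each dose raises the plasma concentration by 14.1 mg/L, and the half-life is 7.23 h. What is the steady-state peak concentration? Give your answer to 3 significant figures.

63.9 mg/L

k = ln 2 / 7.23 = 0.09587 h⁻¹
Fraction remaining after one interval: e^(−kτ) = e^(−0.09587 × 2.60) = 0.7794
R = 1 / (1 − 0.7794) = 4.533
Css,max = 14.1 × 4.533 ≈ 63.9 mg/L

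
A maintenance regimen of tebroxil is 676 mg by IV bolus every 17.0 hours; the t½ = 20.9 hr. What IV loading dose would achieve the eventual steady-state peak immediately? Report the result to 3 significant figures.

k = ln 2 / 20.9 = 0.03316 hr⁻¹
Accumulation ratio R = 1 / (1 − e^(−kτ)) = 1 / (1 − e^(−0.03316×17.0)) = 1 / (1 − 0.5690) = 2.320
Loading dose = maintenance dose × R = 676 × 2.320 ≈ 1570 mg

1570 mg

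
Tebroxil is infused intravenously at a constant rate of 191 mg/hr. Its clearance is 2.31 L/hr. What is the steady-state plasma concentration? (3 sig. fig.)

82.7 mg/L

Css = infusion rate / CL = 191 / 2.31 ≈ 82.7 mg/L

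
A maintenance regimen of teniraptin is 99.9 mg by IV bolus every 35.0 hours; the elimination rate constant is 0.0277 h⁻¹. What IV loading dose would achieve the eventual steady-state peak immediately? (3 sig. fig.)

Accumulation ratio R = 1 / (1 − e^(−kτ)) = 1 / (1 − e^(−0.02770×35.0)) = 1 / (1 − 0.3793) = 1.611
Loading dose = maintenance dose × R = 99.9 × 1.611 ≈ 161 mg

161 mg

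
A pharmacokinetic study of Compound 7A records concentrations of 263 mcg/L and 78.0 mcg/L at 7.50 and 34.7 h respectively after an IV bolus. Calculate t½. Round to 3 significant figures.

k = ln(C₁/C₂) / (t₂ − t₁) = ln(263/78.0) / (34.7 − 7.50)
  = 1.215 / 27.20 = 0.04469 h⁻¹
t½ = ln 2 / k = ln 2 / 0.04469 ≈ 15.5 hours

15.5 hours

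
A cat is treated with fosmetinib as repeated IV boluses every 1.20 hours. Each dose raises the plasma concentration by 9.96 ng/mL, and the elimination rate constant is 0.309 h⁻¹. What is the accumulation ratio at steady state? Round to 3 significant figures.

3.23

Fraction remaining after one interval: e^(−kτ) = e^(−0.3090 × 1.20) = 0.6902
R = 1 / (1 − 0.6902) = 1 / 0.3098 ≈ 3.23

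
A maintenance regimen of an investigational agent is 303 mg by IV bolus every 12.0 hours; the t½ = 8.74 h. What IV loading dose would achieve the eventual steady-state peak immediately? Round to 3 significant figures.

494 mg

k = ln 2 / 8.74 = 0.07931 h⁻¹
Accumulation ratio R = 1 / (1 − e^(−kτ)) = 1 / (1 − e^(−0.07931×12.0)) = 1 / (1 − 0.3861) = 1.629
Loading dose = maintenance dose × R = 303 × 1.629 ≈ 494 mg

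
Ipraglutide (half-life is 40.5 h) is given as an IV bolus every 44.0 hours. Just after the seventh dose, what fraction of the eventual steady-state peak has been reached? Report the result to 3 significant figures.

k = ln 2 / 40.5 = 0.01711 h⁻¹
f_n = 1 − e^(−nkτ) = 1 − e^(−7 × 0.01711 × 44.0) = 1 − e^(−5.271) = 1 − 0.005137 ≈ 0.995

0.995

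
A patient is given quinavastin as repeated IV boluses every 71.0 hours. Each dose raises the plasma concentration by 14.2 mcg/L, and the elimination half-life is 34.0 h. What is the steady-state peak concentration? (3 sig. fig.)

18.6 mcg/L

k = ln 2 / 34.0 = 0.02039 h⁻¹
Fraction remaining after one interval: e^(−kτ) = e^(−0.02039 × 71.0) = 0.2352
R = 1 / (1 − 0.2352) = 1.307
Css,max = 14.2 × 1.307 ≈ 18.6 mcg/L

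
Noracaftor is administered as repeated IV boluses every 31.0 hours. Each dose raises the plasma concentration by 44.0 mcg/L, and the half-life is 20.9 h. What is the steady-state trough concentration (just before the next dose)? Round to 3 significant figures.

24.5 mcg/L

k = ln 2 / 20.9 = 0.03316 h⁻¹
Fraction remaining after one interval: e^(−kτ) = e^(−0.03316 × 31.0) = 0.3577
R = 1 / (1 − 0.3577) = 1.557
Css,max = 44.0 × 1.557 = 68.50 mcg/L
Css,min = Css,max × e^(−kτ) = 68.50 × 0.3577 ≈ 24.5 mcg/L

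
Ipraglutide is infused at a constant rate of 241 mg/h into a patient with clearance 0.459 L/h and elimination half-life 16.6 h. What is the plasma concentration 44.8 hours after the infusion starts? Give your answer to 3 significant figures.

444 µg/mL

Css = rate / CL = 241 / 0.459 = 525.1 µg/mL
k = ln 2 / 16.6 = 0.04176 h⁻¹
C(t) = Css (1 − e^(−kt)) = 525.1 × (1 − e^(−1.871)) = 525.1 × 0.8460 ≈ 444 µg/mL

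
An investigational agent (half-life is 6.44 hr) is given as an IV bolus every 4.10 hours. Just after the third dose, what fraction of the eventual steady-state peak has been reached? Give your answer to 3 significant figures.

k = ln 2 / 6.44 = 0.1076 hr⁻¹
f_n = 1 − e^(−nkτ) = 1 − e^(−3 × 0.1076 × 4.10) = 1 − e^(−1.324) = 1 − 0.2661 ≈ 0.734

0.734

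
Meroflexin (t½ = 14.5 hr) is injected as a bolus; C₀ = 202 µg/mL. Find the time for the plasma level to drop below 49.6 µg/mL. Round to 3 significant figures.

k = ln 2 / 14.5 = 0.04780 hr⁻¹
C(t) = C₀ e^(−kt)  ⇒  t = ln(C₀/C) / k
t = ln(202/49.6) / 0.04780 = 1.404 / 0.04780 ≈ 29.4 hours

29.4 hours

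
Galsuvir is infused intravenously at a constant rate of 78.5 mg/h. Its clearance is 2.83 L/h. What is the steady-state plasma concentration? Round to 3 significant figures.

Css = infusion rate / CL = 78.5 / 2.83 ≈ 27.7 mg/L

27.7 mg/L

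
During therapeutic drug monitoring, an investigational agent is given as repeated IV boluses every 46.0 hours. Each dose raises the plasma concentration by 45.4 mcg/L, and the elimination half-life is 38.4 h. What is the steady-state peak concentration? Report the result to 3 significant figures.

80.5 mcg/L

k = ln 2 / 38.4 = 0.01805 h⁻¹
Fraction remaining after one interval: e^(−kτ) = e^(−0.01805 × 46.0) = 0.4359
R = 1 / (1 − 0.4359) = 1.773
Css,max = 45.4 × 1.773 ≈ 80.5 mcg/L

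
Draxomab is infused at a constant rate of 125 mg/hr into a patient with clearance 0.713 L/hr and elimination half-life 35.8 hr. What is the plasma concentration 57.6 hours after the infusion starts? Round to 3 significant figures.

118 mg/L

Css = rate / CL = 125 / 0.713 = 175.3 mg/L
k = ln 2 / 35.8 = 0.01936 hr⁻¹
C(t) = Css (1 − e^(−kt)) = 175.3 × (1 − e^(−1.115)) = 175.3 × 0.6722 ≈ 118 mg/L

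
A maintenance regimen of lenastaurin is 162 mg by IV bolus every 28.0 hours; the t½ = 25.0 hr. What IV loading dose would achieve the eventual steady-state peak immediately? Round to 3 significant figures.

k = ln 2 / 25.0 = 0.02773 hr⁻¹
Accumulation ratio R = 1 / (1 − e^(−kτ)) = 1 / (1 − e^(−0.02773×28.0)) = 1 / (1 − 0.4601) = 1.852
Loading dose = maintenance dose × R = 162 × 1.852 ≈ 300 mg

300 mg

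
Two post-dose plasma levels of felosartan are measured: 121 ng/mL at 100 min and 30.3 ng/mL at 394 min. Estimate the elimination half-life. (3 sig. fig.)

147 minutes

k = ln(C₁/C₂) / (t₂ − t₁) = ln(121/30.3) / (394 − 100)
  = 1.385 / 294.0 = 0.004710 min⁻¹
t½ = ln 2 / k = ln 2 / 0.004710 ≈ 147 minutes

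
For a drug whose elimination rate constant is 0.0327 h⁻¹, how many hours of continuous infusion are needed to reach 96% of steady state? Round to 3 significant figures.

f = 1 − e^(−kt)  ⇒  t = −ln(1 − f) / k
t = −ln(1 − 0.96) / 0.03270 = 3.219 / 0.03270 ≈ 98.4 hours

98.4 hours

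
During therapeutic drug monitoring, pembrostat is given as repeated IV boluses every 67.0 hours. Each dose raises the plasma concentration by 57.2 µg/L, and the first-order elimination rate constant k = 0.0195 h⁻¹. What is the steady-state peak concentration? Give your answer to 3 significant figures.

78.4 µg/L

Fraction remaining after one interval: e^(−kτ) = e^(−0.01950 × 67.0) = 0.2708
R = 1 / (1 − 0.2708) = 1.371
Css,max = 57.2 × 1.371 ≈ 78.4 µg/L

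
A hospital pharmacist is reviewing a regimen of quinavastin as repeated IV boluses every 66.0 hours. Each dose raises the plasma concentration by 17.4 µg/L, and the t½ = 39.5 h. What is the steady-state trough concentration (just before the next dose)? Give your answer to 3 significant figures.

k = ln 2 / 39.5 = 0.01755 h⁻¹
Fraction remaining after one interval: e^(−kτ) = e^(−0.01755 × 66.0) = 0.3141
R = 1 / (1 − 0.3141) = 1.458
Css,max = 17.4 × 1.458 = 25.37 µg/L
Css,min = Css,max × e^(−kτ) = 25.37 × 0.3141 ≈ 7.97 µg/L

7.97 µg/L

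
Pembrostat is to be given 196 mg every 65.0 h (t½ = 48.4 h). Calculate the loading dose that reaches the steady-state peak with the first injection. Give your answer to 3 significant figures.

324 mg

k = ln 2 / 48.4 = 0.01432 h⁻¹
Accumulation ratio R = 1 / (1 − e^(−kτ)) = 1 / (1 − e^(−0.01432×65.0)) = 1 / (1 − 0.3942) = 1.651
Loading dose = maintenance dose × R = 196 × 1.651 ≈ 324 mg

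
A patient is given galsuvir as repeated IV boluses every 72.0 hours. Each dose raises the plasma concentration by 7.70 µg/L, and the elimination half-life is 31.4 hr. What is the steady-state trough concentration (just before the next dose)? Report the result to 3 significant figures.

1.97 µg/L

k = ln 2 / 31.4 = 0.02207 hr⁻¹
Fraction remaining after one interval: e^(−kτ) = e^(−0.02207 × 72.0) = 0.2041
R = 1 / (1 − 0.2041) = 1.256
Css,max = 7.70 × 1.256 = 9.674 µg/L
Css,min = Css,max × e^(−kτ) = 9.674 × 0.2041 ≈ 1.97 µg/L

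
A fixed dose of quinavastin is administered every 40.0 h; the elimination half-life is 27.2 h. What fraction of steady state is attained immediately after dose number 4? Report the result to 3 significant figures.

0.983

k = ln 2 / 27.2 = 0.02548 h⁻¹
f_n = 1 − e^(−nkτ) = 1 − e^(−4 × 0.02548 × 40.0) = 1 − e^(−4.077) = 1 − 0.01695 ≈ 0.983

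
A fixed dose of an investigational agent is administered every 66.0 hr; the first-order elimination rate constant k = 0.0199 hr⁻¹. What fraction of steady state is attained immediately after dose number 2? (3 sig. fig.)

0.928

f_n = 1 − e^(−nkτ) = 1 − e^(−2 × 0.01990 × 66.0) = 1 − e^(−2.627) = 1 − 0.07231 ≈ 0.928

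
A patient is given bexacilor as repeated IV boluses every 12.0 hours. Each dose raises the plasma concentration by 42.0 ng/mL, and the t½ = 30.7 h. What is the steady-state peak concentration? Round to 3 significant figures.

k = ln 2 / 30.7 = 0.02258 h⁻¹
Fraction remaining after one interval: e^(−kτ) = e^(−0.02258 × 12.0) = 0.7627
R = 1 / (1 − 0.7627) = 4.213
Css,max = 42.0 × 4.213 ≈ 177 ng/mL

177 ng/mL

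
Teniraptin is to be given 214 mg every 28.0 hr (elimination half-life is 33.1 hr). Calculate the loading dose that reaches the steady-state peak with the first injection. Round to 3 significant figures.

k = ln 2 / 33.1 = 0.02094 hr⁻¹
Accumulation ratio R = 1 / (1 − e^(−kτ)) = 1 / (1 − e^(−0.02094×28.0)) = 1 / (1 − 0.5564) = 2.254
Loading dose = maintenance dose × R = 214 × 2.254 ≈ 482 mg

482 mg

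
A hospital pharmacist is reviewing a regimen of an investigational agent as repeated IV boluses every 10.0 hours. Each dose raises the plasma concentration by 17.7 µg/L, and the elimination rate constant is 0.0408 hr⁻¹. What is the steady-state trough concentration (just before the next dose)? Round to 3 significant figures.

Fraction remaining after one interval: e^(−kτ) = e^(−0.04080 × 10.0) = 0.6650
R = 1 / (1 − 0.6650) = 2.985
Css,max = 17.7 × 2.985 = 52.83 µg/L
Css,min = Css,max × e^(−kτ) = 52.83 × 0.6650 ≈ 35.1 µg/L

35.1 µg/L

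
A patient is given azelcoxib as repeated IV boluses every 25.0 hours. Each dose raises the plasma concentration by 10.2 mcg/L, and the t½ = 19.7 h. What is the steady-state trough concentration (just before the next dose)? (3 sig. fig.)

k = ln 2 / 19.7 = 0.03519 h⁻¹
Fraction remaining after one interval: e^(−kτ) = e^(−0.03519 × 25.0) = 0.4149
R = 1 / (1 − 0.4149) = 1.709
Css,max = 10.2 × 1.709 = 17.43 mcg/L
Css,min = Css,max × e^(−kτ) = 17.43 × 0.4149 ≈ 7.23 mcg/L

7.23 mcg/L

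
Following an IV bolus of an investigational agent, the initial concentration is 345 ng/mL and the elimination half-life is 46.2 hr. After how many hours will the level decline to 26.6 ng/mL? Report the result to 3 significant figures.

171 hours

k = ln 2 / 46.2 = 0.01500 hr⁻¹
C(t) = C₀ e^(−kt)  ⇒  t = ln(C₀/C) / k
t = ln(345/26.6) / 0.01500 = 2.563 / 0.01500 ≈ 171 hours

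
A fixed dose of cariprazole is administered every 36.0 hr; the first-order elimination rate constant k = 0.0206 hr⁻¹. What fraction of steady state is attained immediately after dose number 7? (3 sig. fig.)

f_n = 1 − e^(−nkτ) = 1 − e^(−7 × 0.02060 × 36.0) = 1 − e^(−5.191) = 1 − 0.005565 ≈ 0.994

0.994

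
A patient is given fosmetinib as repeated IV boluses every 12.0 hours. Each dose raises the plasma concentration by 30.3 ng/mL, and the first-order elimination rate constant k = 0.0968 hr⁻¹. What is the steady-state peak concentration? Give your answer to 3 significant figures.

44.1 ng/mL

Fraction remaining after one interval: e^(−kτ) = e^(−0.09680 × 12.0) = 0.3130
R = 1 / (1 − 0.3130) = 1.456
Css,max = 30.3 × 1.456 ≈ 44.1 ng/mL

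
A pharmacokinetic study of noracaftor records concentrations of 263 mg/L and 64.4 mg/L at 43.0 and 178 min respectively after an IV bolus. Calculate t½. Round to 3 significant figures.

66.5 minutes

k = ln(C₁/C₂) / (t₂ − t₁) = ln(263/64.4) / (178 − 43.0)
  = 1.407 / 135.0 = 0.01042 min⁻¹
t½ = ln 2 / k = ln 2 / 0.01042 ≈ 66.5 minutes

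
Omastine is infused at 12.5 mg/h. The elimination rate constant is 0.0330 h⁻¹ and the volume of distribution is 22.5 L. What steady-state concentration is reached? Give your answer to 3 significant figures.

16.8 µg/mL

CL = k · V = 0.0330 × 22.5 = 0.7425 L/h
Css = rate / CL = 12.5 / 0.7425 ≈ 16.8 µg/mL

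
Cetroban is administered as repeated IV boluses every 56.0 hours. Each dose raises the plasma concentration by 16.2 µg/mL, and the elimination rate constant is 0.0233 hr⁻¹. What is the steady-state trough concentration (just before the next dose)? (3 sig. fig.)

Fraction remaining after one interval: e^(−kτ) = e^(−0.02330 × 56.0) = 0.2712
R = 1 / (1 − 0.2712) = 1.372
Css,max = 16.2 × 1.372 = 22.23 µg/mL
Css,min = Css,max × e^(−kτ) = 22.23 × 0.2712 ≈ 6.03 µg/mL

6.03 µg/mL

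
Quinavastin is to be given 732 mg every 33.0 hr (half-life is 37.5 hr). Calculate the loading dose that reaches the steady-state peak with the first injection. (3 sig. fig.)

k = ln 2 / 37.5 = 0.01848 hr⁻¹
Accumulation ratio R = 1 / (1 − e^(−kτ)) = 1 / (1 − e^(−0.01848×33.0)) = 1 / (1 − 0.5434) = 2.190
Loading dose = maintenance dose × R = 732 × 2.190 ≈ 1600 mg

1600 mg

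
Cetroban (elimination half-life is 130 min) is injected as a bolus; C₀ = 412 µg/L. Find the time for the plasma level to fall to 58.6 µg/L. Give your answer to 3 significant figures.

k = ln 2 / 130 = 0.005332 min⁻¹
C(t) = C₀ e^(−kt)  ⇒  t = ln(C₀/C) / k
t = ln(412/58.6) / 0.005332 = 1.950 / 0.005332 ≈ 366 minutes

366 minutes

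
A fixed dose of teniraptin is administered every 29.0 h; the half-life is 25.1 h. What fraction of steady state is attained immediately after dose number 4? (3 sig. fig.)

k = ln 2 / 25.1 = 0.02762 h⁻¹
f_n = 1 − e^(−nkτ) = 1 − e^(−4 × 0.02762 × 29.0) = 1 − e^(−3.203) = 1 − 0.04062 ≈ 0.959

0.959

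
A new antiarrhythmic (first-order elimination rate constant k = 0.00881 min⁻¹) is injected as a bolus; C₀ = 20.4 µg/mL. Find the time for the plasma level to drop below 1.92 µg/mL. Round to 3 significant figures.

268 minutes

C(t) = C₀ e^(−kt)  ⇒  t = ln(C₀/C) / k
t = ln(20.4/1.92) / 0.008810 = 2.363 / 0.008810 ≈ 268 minutes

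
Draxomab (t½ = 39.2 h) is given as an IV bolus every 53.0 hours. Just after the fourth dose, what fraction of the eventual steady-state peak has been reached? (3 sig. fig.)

0.976

k = ln 2 / 39.2 = 0.01768 h⁻¹
f_n = 1 − e^(−nkτ) = 1 − e^(−4 × 0.01768 × 53.0) = 1 − e^(−3.749) = 1 − 0.02355 ≈ 0.976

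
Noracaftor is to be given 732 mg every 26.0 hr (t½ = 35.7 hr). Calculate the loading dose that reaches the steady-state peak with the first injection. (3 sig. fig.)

1850 mg

k = ln 2 / 35.7 = 0.01942 hr⁻¹
Accumulation ratio R = 1 / (1 − e^(−kτ)) = 1 / (1 − e^(−0.01942×26.0)) = 1 / (1 − 0.6036) = 2.523
Loading dose = maintenance dose × R = 732 × 2.523 ≈ 1850 mg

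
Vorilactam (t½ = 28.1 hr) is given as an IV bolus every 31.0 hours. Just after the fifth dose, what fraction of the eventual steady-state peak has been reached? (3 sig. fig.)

k = ln 2 / 28.1 = 0.02467 hr⁻¹
f_n = 1 − e^(−nkτ) = 1 − e^(−5 × 0.02467 × 31.0) = 1 − e^(−3.823) = 1 − 0.02185 ≈ 0.978

0.978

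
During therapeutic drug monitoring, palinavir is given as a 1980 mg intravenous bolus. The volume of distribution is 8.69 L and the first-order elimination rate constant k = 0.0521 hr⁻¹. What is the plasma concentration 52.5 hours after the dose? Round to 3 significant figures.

C₀ = dose / V = 1980 / 8.69 = 227.8 µg/mL
C(t) = C₀ e^(−kt) = 227.8 × e^(−0.05210 × 52.5) = 227.8 × e^(−2.735) = 227.8 × 0.06488 ≈ 14.8 µg/mL

14.8 µg/mL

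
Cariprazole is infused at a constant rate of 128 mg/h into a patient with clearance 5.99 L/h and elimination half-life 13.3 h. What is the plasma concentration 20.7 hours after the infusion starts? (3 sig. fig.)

14.1 mg/L

Css = rate / CL = 128 / 5.99 = 21.37 mg/L
k = ln 2 / 13.3 = 0.05212 h⁻¹
C(t) = Css (1 − e^(−kt)) = 21.37 × (1 − e^(−1.079)) = 21.37 × 0.6600 ≈ 14.1 mg/L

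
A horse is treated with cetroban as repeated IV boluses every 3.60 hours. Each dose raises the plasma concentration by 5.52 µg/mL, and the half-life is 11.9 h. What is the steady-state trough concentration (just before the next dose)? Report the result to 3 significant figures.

23.7 µg/mL

k = ln 2 / 11.9 = 0.05825 h⁻¹
Fraction remaining after one interval: e^(−kτ) = e^(−0.05825 × 3.60) = 0.8108
R = 1 / (1 − 0.8108) = 5.286
Css,max = 5.52 × 5.286 = 29.18 µg/mL
Css,min = Css,max × e^(−kτ) = 29.18 × 0.8108 ≈ 23.7 µg/mL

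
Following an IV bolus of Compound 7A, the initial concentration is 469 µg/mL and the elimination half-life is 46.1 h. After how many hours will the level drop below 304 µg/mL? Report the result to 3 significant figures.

k = ln 2 / 46.1 = 0.01504 h⁻¹
C(t) = C₀ e^(−kt)  ⇒  t = ln(C₀/C) / k
t = ln(469/304) / 0.01504 = 0.4336 / 0.01504 ≈ 28.8 hours

28.8 hours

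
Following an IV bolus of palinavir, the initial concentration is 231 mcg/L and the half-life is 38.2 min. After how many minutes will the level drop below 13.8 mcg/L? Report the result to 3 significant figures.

k = ln 2 / 38.2 = 0.01815 min⁻¹
C(t) = C₀ e^(−kt)  ⇒  t = ln(C₀/C) / k
t = ln(231/13.8) / 0.01815 = 2.818 / 0.01815 ≈ 155 minutes

155 minutes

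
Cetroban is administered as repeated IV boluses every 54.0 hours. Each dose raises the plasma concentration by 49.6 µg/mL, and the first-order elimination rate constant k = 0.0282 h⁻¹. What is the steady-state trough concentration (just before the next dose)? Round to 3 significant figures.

13.8 µg/mL

Fraction remaining after one interval: e^(−kτ) = e^(−0.02820 × 54.0) = 0.2181
R = 1 / (1 − 0.2181) = 1.279
Css,max = 49.6 × 1.279 = 63.44 µg/mL
Css,min = Css,max × e^(−kτ) = 63.44 × 0.2181 ≈ 13.8 µg/mL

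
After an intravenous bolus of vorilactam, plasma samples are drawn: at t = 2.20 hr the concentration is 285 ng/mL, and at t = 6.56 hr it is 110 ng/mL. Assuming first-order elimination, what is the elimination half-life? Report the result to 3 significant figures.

k = ln(C₁/C₂) / (t₂ − t₁) = ln(285/110) / (6.56 − 2.20)
  = 0.9520 / 4.360 = 0.2184 hr⁻¹
t½ = ln 2 / k = ln 2 / 0.2184 ≈ 3.17 hours

3.17 hours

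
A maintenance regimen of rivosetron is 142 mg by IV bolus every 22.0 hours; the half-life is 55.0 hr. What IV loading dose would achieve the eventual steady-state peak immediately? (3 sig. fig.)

k = ln 2 / 55.0 = 0.01260 hr⁻¹
Accumulation ratio R = 1 / (1 − e^(−kτ)) = 1 / (1 − e^(−0.01260×22.0)) = 1 / (1 − 0.7579) = 4.130
Loading dose = maintenance dose × R = 142 × 4.130 ≈ 586 mg

586 mg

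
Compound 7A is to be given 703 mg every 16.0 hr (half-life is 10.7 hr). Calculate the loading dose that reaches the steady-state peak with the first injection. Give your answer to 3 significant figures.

1090 mg

k = ln 2 / 10.7 = 0.06478 hr⁻¹
Accumulation ratio R = 1 / (1 − e^(−kτ)) = 1 / (1 − e^(−0.06478×16.0)) = 1 / (1 − 0.3547) = 1.550
Loading dose = maintenance dose × R = 703 × 1.550 ≈ 1090 mg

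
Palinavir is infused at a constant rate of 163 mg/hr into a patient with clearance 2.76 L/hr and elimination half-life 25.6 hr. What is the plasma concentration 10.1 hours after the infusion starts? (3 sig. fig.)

Css = rate / CL = 163 / 2.76 = 59.06 µg/mL
k = ln 2 / 25.6 = 0.02708 hr⁻¹
C(t) = Css (1 − e^(−kt)) = 59.06 × (1 − e^(−0.2735)) = 59.06 × 0.2393 ≈ 14.1 µg/mL

14.1 µg/mL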